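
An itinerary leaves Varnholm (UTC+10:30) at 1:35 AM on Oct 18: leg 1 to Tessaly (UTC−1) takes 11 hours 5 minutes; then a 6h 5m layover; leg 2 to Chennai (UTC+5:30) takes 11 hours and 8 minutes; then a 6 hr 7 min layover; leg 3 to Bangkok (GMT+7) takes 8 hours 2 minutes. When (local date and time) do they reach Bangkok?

4:32 PM on October 19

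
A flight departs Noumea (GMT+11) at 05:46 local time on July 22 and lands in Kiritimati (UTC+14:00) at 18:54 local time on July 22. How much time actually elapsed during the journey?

Departure in UTC: 05:46 − 11:00 = 18:46 on Jul 21.
Arrival in UTC: 18:54 − 14:00 = 04:54 on Jul 22.
Elapsed = 04:54 − 18:46 (+1 day) = 10 hours 8 minutes.

10 hours 8 minutes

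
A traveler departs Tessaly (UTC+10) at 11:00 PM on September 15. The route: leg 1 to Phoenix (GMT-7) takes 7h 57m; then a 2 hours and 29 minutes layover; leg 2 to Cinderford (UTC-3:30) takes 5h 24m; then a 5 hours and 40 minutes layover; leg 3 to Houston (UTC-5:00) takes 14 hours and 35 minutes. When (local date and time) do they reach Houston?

8:05 PM on September 16

Convert departure to UTC: 11:00 PM − 10:00 = 1:00 PM UTC on Sep 15.
Add 7 hours and 57 minutes leg 1 → 8:57 PM UTC.
Add 2 hours 29 minutes layover in Phoenix → 11:26 PM UTC.
Add 5 hours 24 minutes leg 2 → 4:50 AM UTC (Sep 16).
Add 5 hours and 40 minutes layover in Cinderford → 10:30 AM UTC.
Add 14 hours and 35 minutes leg 3 → 1:05 AM UTC (Sep 17).
Houston is UTC−5:00, so local arrival = 1:05 AM − 5:00 = 8:05 PM on Sep 16.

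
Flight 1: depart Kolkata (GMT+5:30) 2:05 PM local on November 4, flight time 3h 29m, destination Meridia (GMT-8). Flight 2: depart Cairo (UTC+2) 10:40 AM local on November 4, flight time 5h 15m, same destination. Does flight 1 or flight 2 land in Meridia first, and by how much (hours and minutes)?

Flight 1 in UTC: 2:05 PM − 5:30 = 8:35 AM on Nov 4.
+3 hours 29 minutes → arrive 12:04 PM UTC on Nov 4.
Flight 2 in UTC: 10:40 AM − 2:00 = 8:40 AM on Nov 4.
+5 hours 15 minutes → arrive 1:55 PM UTC on Nov 4.
Flight 1 lands earlier by 1 hour 51 minutes.

the first, by 1 hour 51 minutes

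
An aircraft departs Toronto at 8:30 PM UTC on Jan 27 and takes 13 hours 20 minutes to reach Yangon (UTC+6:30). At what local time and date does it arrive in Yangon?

Departure is given in UTC: 8:30 PM on Jan 27.
Add 13 hours and 20 minutes → 9:50 AM UTC (Jan 28).
Yangon is UTC+6:30: 9:50 AM + 6:30 = 4:20 PM on Jan 28.

4:20 PM on Jan 28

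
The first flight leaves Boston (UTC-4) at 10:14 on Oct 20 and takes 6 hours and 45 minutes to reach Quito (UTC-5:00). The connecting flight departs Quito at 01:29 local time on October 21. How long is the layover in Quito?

9 hours 30 minutes

Convert departure to UTC: 10:14 + 4:00 = 14:14 UTC on Oct 20.
Add 6 hours 45 minutes flight time → 20:59 UTC.
Quito is UTC−5:00, so local arrival = 20:59 − 5:00 = 15:59 on Oct 20.
Layover = 01:29 − 15:59 (+1 day) = 9 hours 30 minutes.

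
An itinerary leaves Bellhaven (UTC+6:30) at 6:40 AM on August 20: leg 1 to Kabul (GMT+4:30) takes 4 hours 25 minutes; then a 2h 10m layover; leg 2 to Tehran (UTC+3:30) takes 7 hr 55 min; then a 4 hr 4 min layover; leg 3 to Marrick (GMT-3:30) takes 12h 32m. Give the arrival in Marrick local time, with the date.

3:46 AM on August 21

Convert departure to UTC: 6:40 AM − 6:30 = 12:10 AM UTC on Aug 20.
Add 4 hours and 25 minutes leg 1 → 4:35 AM UTC.
Add 2 hours and 10 minutes layover in Kabul → 6:45 AM UTC.
Add 7 hours 55 minutes leg 2 → 2:40 PM UTC.
Add 4 hours and 4 minutes layover in Tehran → 6:44 PM UTC.
Add 12 hours 32 minutes leg 3 → 7:16 AM UTC (Aug 21).
Marrick is UTC−3:30, so local arrival = 7:16 AM − 3:30 = 3:46 AM on Aug 21.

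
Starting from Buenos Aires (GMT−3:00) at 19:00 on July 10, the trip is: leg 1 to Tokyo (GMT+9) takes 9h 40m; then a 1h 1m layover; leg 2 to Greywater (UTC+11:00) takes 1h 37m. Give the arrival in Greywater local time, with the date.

Convert departure to UTC: 19:00 + 3:00 = 22:00 UTC on Jul 10.
Add 9 hours 40 minutes leg 1 → 07:40 UTC (Jul 11).
Add 1 hour 1 minute layover in Tokyo → 08:41 UTC.
Add 1 hour 37 minutes leg 2 → 10:18 UTC.
Greywater is UTC+11:00, so local arrival = 10:18 + 11:00 = 21:18 on Jul 11.

21:18 on July 11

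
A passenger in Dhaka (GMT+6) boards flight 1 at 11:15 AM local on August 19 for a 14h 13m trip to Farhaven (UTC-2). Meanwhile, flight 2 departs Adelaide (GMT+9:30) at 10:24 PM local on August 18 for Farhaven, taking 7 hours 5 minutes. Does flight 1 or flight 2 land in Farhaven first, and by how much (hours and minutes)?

the second, by 23 hours 29 minutes

Flight 1 in UTC: 11:15 AM − 6:00 = 5:15 AM on Aug 19.
+14 hours and 13 minutes → arrive 7:28 PM UTC on Aug 19.
Flight 2 in UTC: 10:24 PM − 9:30 = 12:54 PM on Aug 18.
+7 hours and 5 minutes → arrive 7:59 PM UTC on Aug 18.
Flight 2 lands earlier by 23 hours 29 minutes.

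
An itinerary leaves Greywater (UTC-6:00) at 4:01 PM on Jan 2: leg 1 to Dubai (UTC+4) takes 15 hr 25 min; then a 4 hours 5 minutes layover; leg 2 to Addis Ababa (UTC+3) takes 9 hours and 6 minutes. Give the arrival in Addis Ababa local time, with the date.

5:37 AM on January 4

Convert departure to UTC: 4:01 PM + 6:00 = 10:01 PM UTC on Jan 2.
Add 15 hours 25 minutes leg 1 → 1:26 PM UTC (Jan 3).
Add 4 hours and 5 minutes layover in Dubai → 5:31 PM UTC.
Add 9 hours 6 minutes leg 2 → 2:37 AM UTC (Jan 4).
Addis Ababa is UTC+3:00, so local arrival = 2:37 AM + 3:00 = 5:37 AM on Jan 4.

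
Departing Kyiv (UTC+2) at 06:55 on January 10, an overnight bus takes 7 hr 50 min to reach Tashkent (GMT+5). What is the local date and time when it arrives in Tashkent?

Convert departure to UTC: 06:55 − 2:00 = 04:55 UTC on Jan 10.
Add 7 hours 50 minutes travel time → 12:45 UTC.
Tashkent is UTC+5:00, so local arrival = 12:45 + 5:00 = 17:45 on Jan 10.

17:45 on January 10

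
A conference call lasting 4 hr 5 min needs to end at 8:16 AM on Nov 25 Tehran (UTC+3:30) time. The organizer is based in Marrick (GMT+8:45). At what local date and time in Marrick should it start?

Target end time in UTC: 8:16 AM − 3:30 = 4:46 AM on Nov 25.
Subtract 4 hours 5 minutes → start 12:41 AM UTC on Nov 25.
Marrick is UTC+8:45: 12:41 AM + 8:45 = 9:26 AM on Nov 25.

9:26 AM on November 25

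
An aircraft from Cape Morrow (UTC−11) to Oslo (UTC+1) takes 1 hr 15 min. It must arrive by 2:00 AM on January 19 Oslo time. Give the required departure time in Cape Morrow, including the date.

12:45 PM on January 18

Target arrival in UTC: 2:00 AM − 1:00 = 1:00 AM on Jan 19.
Subtract 1 hour and 15 minutes → departure 11:45 PM UTC on Jan 18.
Cape Morrow is UTC−11:00: 11:45 PM − 11:00 = 12:45 PM on Jan 18.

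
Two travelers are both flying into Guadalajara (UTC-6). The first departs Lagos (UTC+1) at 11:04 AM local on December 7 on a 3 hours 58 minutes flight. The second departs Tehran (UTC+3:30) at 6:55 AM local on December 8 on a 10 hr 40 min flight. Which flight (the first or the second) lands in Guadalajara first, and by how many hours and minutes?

the first, by 24 hours 3 minutes

Flight 1 in UTC: 11:04 AM − 1:00 = 10:04 AM on Dec 7.
+3 hours 58 minutes → arrive 2:02 PM UTC on Dec 7.
Flight 2 in UTC: 6:55 AM − 3:30 = 3:25 AM on Dec 8.
+10 hours and 40 minutes → arrive 2:05 PM UTC on Dec 8.
Flight 1 lands earlier by 24 hours 3 minutes.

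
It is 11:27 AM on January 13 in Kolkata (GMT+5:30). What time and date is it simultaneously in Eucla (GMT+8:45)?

2:42 PM on Jan 13

In UTC: 11:27 AM − 5:30 = 5:57 AM on Jan 13.
Eucla is UTC+8:45: 5:57 AM + 8:45 = 2:42 PM on Jan 13.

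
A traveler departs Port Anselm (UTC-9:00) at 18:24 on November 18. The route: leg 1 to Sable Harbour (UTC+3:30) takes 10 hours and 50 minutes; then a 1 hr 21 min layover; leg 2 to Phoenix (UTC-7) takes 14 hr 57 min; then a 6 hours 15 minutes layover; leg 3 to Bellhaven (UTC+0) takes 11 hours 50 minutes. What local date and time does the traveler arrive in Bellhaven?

00:37 on November 21

Convert departure to UTC: 18:24 + 9:00 = 03:24 UTC on Nov 19.
Add 10 hours 50 minutes leg 1 → 14:14 UTC.
Add 1 hour and 21 minutes layover in Sable Harbour → 15:35 UTC.
Add 14 hours 57 minutes leg 2 → 06:32 UTC (Nov 20).
Add 6 hours and 15 minutes layover in Phoenix → 12:47 UTC.
Add 11 hours and 50 minutes leg 3 → 00:37 UTC (Nov 21).
Bellhaven is UTC+0, so local arrival is the same: 00:37 on Nov 21.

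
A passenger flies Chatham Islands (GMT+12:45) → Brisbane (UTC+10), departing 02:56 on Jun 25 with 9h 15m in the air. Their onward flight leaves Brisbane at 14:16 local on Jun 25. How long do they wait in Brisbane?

4 hours 50 minutes

Convert departure to UTC: 02:56 − 12:45 = 14:11 UTC on Jun 24.
Add 9 hours 15 minutes flight time → 23:26 UTC.
Brisbane is UTC+10:00, so local arrival = 23:26 + 10:00 = 09:26 on Jun 25.
Layover = 14:16 − 09:26 = 4 hours 50 minutes.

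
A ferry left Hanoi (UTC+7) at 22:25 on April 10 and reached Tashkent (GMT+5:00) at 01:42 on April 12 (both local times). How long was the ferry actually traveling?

29 hours 17 minutes

Departure in UTC: 22:25 − 7:00 = 15:25 on Apr 10.
Arrival in UTC: 01:42 − 5:00 = 20:42 on Apr 11.
Elapsed = 20:42 − 15:25 (+1 day) = 29 hours 17 minutes.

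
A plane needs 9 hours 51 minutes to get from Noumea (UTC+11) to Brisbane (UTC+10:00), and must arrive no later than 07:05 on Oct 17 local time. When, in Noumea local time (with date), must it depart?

Target arrival in UTC: 07:05 − 10:00 = 21:05 on Oct 16.
Subtract 9 hours and 51 minutes → departure 11:14 UTC on Oct 16.
Noumea is UTC+11:00: 11:14 + 11:00 = 22:14 on Oct 16.

22:14 on Oct 16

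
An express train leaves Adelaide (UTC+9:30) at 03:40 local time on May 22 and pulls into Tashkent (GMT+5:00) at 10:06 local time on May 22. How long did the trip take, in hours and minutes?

Tashkent is 4:30 behind Adelaide.
Clock-face elapsed time (ignoring zones) is 6 hours 26 minutes.
Actual elapsed = 6 hours 26 minutes + 4:30 = 10 hours 56 minutes.

10 hours 56 minutes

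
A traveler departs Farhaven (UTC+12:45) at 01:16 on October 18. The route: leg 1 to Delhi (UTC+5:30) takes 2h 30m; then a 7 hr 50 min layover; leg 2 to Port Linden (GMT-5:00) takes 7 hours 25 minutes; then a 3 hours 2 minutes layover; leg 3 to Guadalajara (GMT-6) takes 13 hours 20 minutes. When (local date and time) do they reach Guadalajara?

16:38 on Oct 18

Convert departure to UTC: 01:16 − 12:45 = 12:31 UTC on Oct 17.
Add 2 hours and 30 minutes leg 1 → 15:01 UTC.
Add 7 hours 50 minutes layover in Delhi → 22:51 UTC.
Add 7 hours and 25 minutes leg 2 → 06:16 UTC (Oct 18).
Add 3 hours 2 minutes layover in Port Linden → 09:18 UTC.
Add 13 hours and 20 minutes leg 3 → 22:38 UTC.
Guadalajara is UTC−6:00, so local arrival = 22:38 − 6:00 = 16:38 on Oct 18.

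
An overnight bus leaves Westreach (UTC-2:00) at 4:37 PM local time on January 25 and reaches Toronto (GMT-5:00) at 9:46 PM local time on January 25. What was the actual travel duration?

8 hours 9 minutes

Toronto is 3:00 behind Westreach.
Clock-face elapsed time (ignoring zones) is 5 hours 9 minutes.
Actual elapsed = 5 hours 9 minutes + 3:00 = 8 hours 9 minutes.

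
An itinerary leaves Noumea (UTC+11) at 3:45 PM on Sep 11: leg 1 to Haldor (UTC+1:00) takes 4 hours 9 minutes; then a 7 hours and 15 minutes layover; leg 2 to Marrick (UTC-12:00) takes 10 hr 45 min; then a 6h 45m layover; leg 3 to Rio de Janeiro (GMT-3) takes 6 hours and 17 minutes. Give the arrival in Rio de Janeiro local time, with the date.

Convert departure to UTC: 3:45 PM − 11:00 = 4:45 AM UTC on Sep 11.
Add 4 hours 9 minutes leg 1 → 8:54 AM UTC.
Add 7 hours 15 minutes layover in Haldor → 4:09 PM UTC.
Add 10 hours 45 minutes leg 2 → 2:54 AM UTC (Sep 12).
Add 6 hours and 45 minutes layover in Marrick → 9:39 AM UTC.
Add 6 hours 17 minutes leg 3 → 3:56 PM UTC.
Rio de Janeiro is UTC−3:00, so local arrival = 3:56 PM − 3:00 = 12:56 PM on Sep 12.

12:56 PM on September 12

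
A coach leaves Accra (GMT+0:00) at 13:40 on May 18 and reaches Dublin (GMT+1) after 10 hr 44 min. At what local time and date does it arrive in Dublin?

Dublin is 1:00 ahead of Accra.
After 10 hours and 44 minutes it is 00:24 (May 19) in Accra.
Shift by the zone difference: 00:24 + 1:00 = 01:24 on May 19 in Dublin.

01:24 on May 19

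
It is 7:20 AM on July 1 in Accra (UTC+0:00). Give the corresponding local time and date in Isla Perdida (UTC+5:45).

1:05 PM on Jul 1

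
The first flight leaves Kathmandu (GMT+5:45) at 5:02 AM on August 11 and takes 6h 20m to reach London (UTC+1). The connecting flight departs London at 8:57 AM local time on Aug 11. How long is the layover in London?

Convert departure to UTC: 5:02 AM − 5:45 = 11:17 PM UTC on Aug 10.
Add 6 hours 20 minutes flight time → 5:37 AM UTC (Aug 11).
London is UTC+1:00, so local arrival = 5:37 AM + 1:00 = 6:37 AM on Aug 11.
Layover = 8:57 AM − 6:37 AM = 2 hours 20 minutes.

2 hours 20 minutes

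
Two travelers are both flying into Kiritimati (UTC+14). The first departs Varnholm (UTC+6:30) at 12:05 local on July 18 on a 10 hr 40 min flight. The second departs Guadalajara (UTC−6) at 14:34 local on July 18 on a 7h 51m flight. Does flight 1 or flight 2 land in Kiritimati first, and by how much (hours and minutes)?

the first, by 12 hours 10 minutes

Flight 1 in UTC: 12:05 − 6:30 = 05:35 on Jul 18.
+10 hours and 40 minutes → arrive 16:15 UTC on Jul 18.
Flight 2 in UTC: 14:34 + 6:00 = 20:34 on Jul 18.
+7 hours 51 minutes → arrive 04:25 UTC on Jul 19.
Flight 1 lands earlier by 12 hours 10 minutes.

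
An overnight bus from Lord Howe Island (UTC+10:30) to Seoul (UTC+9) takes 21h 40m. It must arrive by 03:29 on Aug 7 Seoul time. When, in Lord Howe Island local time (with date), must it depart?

07:19 on August 6

Target arrival in UTC: 03:29 − 9:00 = 18:29 on Aug 6.
Subtract 21 hours and 40 minutes → departure 20:49 UTC on Aug 5.
Lord Howe Island is UTC+10:30: 20:49 + 10:30 = 07:19 on Aug 6.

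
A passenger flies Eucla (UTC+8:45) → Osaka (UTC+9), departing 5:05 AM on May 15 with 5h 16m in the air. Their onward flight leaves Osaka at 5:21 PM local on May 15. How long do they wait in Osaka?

6 hours 45 minutes

Convert departure to UTC: 5:05 AM − 8:45 = 8:20 PM UTC on May 14.
Add 5 hours and 16 minutes flight time → 1:36 AM UTC (May 15).
Osaka is UTC+9:00, so local arrival = 1:36 AM + 9:00 = 10:36 AM on May 15.
Layover = 5:21 PM − 10:36 AM = 6 hours 45 minutes.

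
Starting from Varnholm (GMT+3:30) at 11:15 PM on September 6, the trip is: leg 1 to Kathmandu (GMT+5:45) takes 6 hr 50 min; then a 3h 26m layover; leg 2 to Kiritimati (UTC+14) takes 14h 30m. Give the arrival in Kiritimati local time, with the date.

10:31 AM on September 8

Convert departure to UTC: 11:15 PM − 3:30 = 7:45 PM UTC on Sep 6.
Add 6 hours and 50 minutes leg 1 → 2:35 AM UTC (Sep 7).
Add 3 hours and 26 minutes layover in Kathmandu → 6:01 AM UTC.
Add 14 hours and 30 minutes leg 2 → 8:31 PM UTC.
Kiritimati is UTC+14:00, so local arrival = 8:31 PM + 14:00 = 10:31 AM on Sep 8.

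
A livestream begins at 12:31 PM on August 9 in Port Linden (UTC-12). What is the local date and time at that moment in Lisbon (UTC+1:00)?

1:31 AM on August 10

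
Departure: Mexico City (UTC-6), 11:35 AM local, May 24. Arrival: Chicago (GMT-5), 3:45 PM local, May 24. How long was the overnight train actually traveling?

Departure in UTC: 11:35 AM + 6:00 = 5:35 PM on May 24.
Arrival in UTC: 3:45 PM + 5:00 = 8:45 PM on May 24.
Elapsed = 8:45 PM − 5:35 PM = 3 hours 10 minutes.

3 hours 10 minutes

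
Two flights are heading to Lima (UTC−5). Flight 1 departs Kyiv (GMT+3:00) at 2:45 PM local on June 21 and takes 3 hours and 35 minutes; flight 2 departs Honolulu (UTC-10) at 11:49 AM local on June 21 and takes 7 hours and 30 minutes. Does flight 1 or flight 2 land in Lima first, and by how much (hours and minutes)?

the first, by 13 hours 59 minutes

Flight 1 in UTC: 2:45 PM − 3:00 = 11:45 AM on Jun 21.
+3 hours and 35 minutes → arrive 3:20 PM UTC on Jun 21.
Flight 2 in UTC: 11:49 AM + 10:00 = 9:49 PM on Jun 21.
+7 hours and 30 minutes → arrive 5:19 AM UTC on Jun 22.
Flight 1 lands earlier by 13 hours 59 minutes.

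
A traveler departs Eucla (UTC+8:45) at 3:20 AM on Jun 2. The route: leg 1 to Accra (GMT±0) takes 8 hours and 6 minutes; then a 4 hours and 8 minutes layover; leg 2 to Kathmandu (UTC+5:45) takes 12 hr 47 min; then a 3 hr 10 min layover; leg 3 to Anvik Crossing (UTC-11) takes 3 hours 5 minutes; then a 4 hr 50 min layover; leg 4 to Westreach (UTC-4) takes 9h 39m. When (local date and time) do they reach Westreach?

Convert departure to UTC: 3:20 AM − 8:45 = 6:35 PM UTC on Jun 1.
Add 8 hours 6 minutes leg 1 → 2:41 AM UTC (Jun 2).
Add 4 hours and 8 minutes layover in Accra → 6:49 AM UTC.
Add 12 hours and 47 minutes leg 2 → 7:36 PM UTC.
Add 3 hours 10 minutes layover in Kathmandu → 10:46 PM UTC.
Add 3 hours and 5 minutes leg 3 → 1:51 AM UTC (Jun 3).
Add 4 hours 50 minutes layover in Anvik Crossing → 6:41 AM UTC.
Add 9 hours and 39 minutes leg 4 → 4:20 PM UTC.
Westreach is UTC−4:00, so local arrival = 4:20 PM − 4:00 = 12:20 PM on Jun 3.

12:20 PM on Jun 3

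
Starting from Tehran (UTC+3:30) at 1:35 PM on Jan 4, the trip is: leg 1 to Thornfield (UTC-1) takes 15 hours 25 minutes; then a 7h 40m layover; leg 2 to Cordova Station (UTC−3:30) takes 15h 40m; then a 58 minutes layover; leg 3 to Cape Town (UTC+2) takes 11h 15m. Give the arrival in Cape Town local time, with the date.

Convert departure to UTC: 1:35 PM − 3:30 = 10:05 AM UTC on Jan 4.
Add 15 hours 25 minutes leg 1 → 1:30 AM UTC (Jan 5).
Add 7 hours 40 minutes layover in Thornfield → 9:10 AM UTC.
Add 15 hours and 40 minutes leg 2 → 12:50 AM UTC (Jan 6).
Add 58 minutes layover in Cordova Station → 1:48 AM UTC.
Add 11 hours 15 minutes leg 3 → 1:03 PM UTC.
Cape Town is UTC+2:00, so local arrival = 1:03 PM + 2:00 = 3:03 PM on Jan 6.

3:03 PM on January 6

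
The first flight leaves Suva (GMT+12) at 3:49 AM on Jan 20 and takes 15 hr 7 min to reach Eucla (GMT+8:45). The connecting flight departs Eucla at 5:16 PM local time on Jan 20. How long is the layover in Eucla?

1 hour 35 minutes

Convert departure to UTC: 3:49 AM − 12:00 = 3:49 PM UTC on Jan 19.
Add 15 hours 7 minutes flight time → 6:56 AM UTC (Jan 20).
Eucla is UTC+8:45, so local arrival = 6:56 AM + 8:45 = 3:41 PM on Jan 20.
Layover = 5:16 PM − 3:41 PM = 1 hour 35 minutes.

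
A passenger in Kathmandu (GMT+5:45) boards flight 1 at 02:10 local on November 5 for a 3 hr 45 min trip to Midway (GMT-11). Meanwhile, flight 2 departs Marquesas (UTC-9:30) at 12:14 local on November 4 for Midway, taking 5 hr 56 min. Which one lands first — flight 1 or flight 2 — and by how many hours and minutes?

the first, by 3 hours 30 minutes

Flight 1 in UTC: 02:10 − 5:45 = 20:25 on Nov 4.
+3 hours 45 minutes → arrive 00:10 UTC on Nov 5.
Flight 2 in UTC: 12:14 + 9:30 = 21:44 on Nov 4.
+5 hours 56 minutes → arrive 03:40 UTC on Nov 5.
Flight 1 lands earlier by 3 hours 30 minutes.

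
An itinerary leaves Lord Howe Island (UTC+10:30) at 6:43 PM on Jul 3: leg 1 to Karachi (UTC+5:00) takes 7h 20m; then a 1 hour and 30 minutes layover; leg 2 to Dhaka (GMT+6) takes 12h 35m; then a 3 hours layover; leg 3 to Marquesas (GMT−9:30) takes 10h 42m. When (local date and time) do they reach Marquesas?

Convert departure to UTC: 6:43 PM − 10:30 = 8:13 AM UTC on Jul 3.
Add 7 hours and 20 minutes leg 1 → 3:33 PM UTC.
Add 1 hour 30 minutes layover in Karachi → 5:03 PM UTC.
Add 12 hours and 35 minutes leg 2 → 5:38 AM UTC (Jul 4).
Add 3 hours layover in Dhaka → 8:38 AM UTC.
Add 10 hours and 42 minutes leg 3 → 7:20 PM UTC.
Marquesas is UTC−9:30, so local arrival = 7:20 PM − 9:30 = 9:50 AM on Jul 4.

9:50 AM on Jul 4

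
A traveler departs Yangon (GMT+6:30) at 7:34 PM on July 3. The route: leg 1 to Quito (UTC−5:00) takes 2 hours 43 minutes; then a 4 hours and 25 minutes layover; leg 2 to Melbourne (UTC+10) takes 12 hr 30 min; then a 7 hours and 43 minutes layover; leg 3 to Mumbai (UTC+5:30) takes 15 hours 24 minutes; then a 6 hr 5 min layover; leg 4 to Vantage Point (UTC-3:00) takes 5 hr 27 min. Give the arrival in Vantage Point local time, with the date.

Convert departure to UTC: 7:34 PM − 6:30 = 1:04 PM UTC on Jul 3.
Add 2 hours 43 minutes leg 1 → 3:47 PM UTC.
Add 4 hours 25 minutes layover in Quito → 8:12 PM UTC.
Add 12 hours and 30 minutes leg 2 → 8:42 AM UTC (Jul 4).
Add 7 hours 43 minutes layover in Melbourne → 4:25 PM UTC.
Add 15 hours 24 minutes leg 3 → 7:49 AM UTC (Jul 5).
Add 6 hours 5 minutes layover in Mumbai → 1:54 PM UTC.
Add 5 hours 27 minutes leg 4 → 7:21 PM UTC.
Vantage Point is UTC−3:00, so local arrival = 7:21 PM − 3:00 = 4:21 PM on Jul 5.

4:21 PM on Jul 5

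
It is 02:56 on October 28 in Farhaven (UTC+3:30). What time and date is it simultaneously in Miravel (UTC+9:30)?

In UTC: 02:56 − 3:30 = 23:26 on Oct 27.
Miravel is UTC+9:30: 23:26 + 9:30 = 08:56 on Oct 28.

08:56 on October 28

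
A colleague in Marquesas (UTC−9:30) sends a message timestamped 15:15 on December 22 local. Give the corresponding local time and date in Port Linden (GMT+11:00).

11:45 on December 23

Port Linden is 20:30 ahead of Marquesas.
Shift by the zone difference: 15:15 + 20:30 = 11:45 on Dec 23 in Port Linden.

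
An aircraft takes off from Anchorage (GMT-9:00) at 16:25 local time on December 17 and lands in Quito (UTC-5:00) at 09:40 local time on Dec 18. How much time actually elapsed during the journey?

13 hours 15 minutes

Departure in UTC: 16:25 + 9:00 = 01:25 on Dec 18.
Arrival in UTC: 09:40 + 5:00 = 14:40 on Dec 18.
Elapsed = 14:40 − 01:25 = 13 hours 15 minutes.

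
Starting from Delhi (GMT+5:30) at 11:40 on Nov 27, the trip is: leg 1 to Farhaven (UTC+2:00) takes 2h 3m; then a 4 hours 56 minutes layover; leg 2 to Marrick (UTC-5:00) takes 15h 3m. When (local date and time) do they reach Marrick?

23:12 on November 27

Convert departure to UTC: 11:40 − 5:30 = 06:10 UTC on Nov 27.
Add 2 hours 3 minutes leg 1 → 08:13 UTC.
Add 4 hours and 56 minutes layover in Farhaven → 13:09 UTC.
Add 15 hours 3 minutes leg 2 → 04:12 UTC (Nov 28).
Marrick is UTC−5:00, so local arrival = 04:12 − 5:00 = 23:12 on Nov 27.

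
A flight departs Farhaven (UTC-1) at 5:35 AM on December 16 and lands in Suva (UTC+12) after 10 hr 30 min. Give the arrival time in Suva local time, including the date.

5:05 AM on Dec 17

Suva is 13:00 ahead of Farhaven.
After 10 hours 30 minutes it is 4:05 PM in Farhaven.
Shift by the zone difference: 4:05 PM + 13:00 = 5:05 AM on Dec 17 in Suva.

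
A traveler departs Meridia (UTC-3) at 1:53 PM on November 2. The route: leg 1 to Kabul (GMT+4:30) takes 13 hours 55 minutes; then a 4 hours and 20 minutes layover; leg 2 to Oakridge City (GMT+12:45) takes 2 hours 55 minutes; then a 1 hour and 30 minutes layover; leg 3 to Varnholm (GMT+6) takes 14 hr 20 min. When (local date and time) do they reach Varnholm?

11:53 AM on Nov 4

Convert departure to UTC: 1:53 PM + 3:00 = 4:53 PM UTC on Nov 2.
Add 13 hours and 55 minutes leg 1 → 6:48 AM UTC (Nov 3).
Add 4 hours 20 minutes layover in Kabul → 11:08 AM UTC.
Add 2 hours and 55 minutes leg 2 → 2:03 PM UTC.
Add 1 hour 30 minutes layover in Oakridge City → 3:33 PM UTC.
Add 14 hours 20 minutes leg 3 → 5:53 AM UTC (Nov 4).
Varnholm is UTC+6:00, so local arrival = 5:53 AM + 6:00 = 11:53 AM on Nov 4.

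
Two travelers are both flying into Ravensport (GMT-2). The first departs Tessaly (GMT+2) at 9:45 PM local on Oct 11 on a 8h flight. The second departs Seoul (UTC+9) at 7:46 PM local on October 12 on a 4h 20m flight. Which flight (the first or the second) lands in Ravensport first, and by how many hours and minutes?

the first, by 11 hours 21 minutes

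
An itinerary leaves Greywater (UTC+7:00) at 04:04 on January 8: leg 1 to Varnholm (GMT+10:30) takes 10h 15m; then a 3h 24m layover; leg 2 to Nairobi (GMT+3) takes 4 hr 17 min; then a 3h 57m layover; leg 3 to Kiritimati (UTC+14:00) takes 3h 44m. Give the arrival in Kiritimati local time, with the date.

12:41 on January 9

Convert departure to UTC: 04:04 − 7:00 = 21:04 UTC on Jan 7.
Add 10 hours and 15 minutes leg 1 → 07:19 UTC (Jan 8).
Add 3 hours 24 minutes layover in Varnholm → 10:43 UTC.
Add 4 hours 17 minutes leg 2 → 15:00 UTC.
Add 3 hours 57 minutes layover in Nairobi → 18:57 UTC.
Add 3 hours 44 minutes leg 3 → 22:41 UTC.
Kiritimati is UTC+14:00, so local arrival = 22:41 + 14:00 = 12:41 on Jan 9.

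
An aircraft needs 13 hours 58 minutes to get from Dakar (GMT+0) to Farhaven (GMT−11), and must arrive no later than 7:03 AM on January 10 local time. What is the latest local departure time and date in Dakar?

4:05 AM on January 10

Target arrival in UTC: 7:03 AM + 11:00 = 6:03 PM on Jan 10.
Subtract 13 hours 58 minutes → departure 4:05 AM UTC on Jan 10.
Dakar is UTC+0, so departure is 4:05 AM on Jan 10.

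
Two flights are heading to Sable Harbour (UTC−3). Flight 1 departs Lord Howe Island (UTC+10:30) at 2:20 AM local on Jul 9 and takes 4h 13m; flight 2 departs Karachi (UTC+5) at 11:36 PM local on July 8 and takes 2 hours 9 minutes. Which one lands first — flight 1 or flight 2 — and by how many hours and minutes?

the first, by 42 minutes

Flight 1 in UTC: 2:20 AM − 10:30 = 3:50 PM on Jul 8.
+4 hours and 13 minutes → arrive 8:03 PM UTC on Jul 8.
Flight 2 in UTC: 11:36 PM − 5:00 = 6:36 PM on Jul 8.
+2 hours 9 minutes → arrive 8:45 PM UTC on Jul 8.
Flight 1 lands earlier by 42 minutes.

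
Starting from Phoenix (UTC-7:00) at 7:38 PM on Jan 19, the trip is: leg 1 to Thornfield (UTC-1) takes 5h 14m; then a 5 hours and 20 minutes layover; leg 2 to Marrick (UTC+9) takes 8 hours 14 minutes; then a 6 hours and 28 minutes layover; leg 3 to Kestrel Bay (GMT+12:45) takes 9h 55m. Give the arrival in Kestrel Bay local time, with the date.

Convert departure to UTC: 7:38 PM + 7:00 = 2:38 AM UTC on Jan 20.
Add 5 hours 14 minutes leg 1 → 7:52 AM UTC.
Add 5 hours and 20 minutes layover in Thornfield → 1:12 PM UTC.
Add 8 hours and 14 minutes leg 2 → 9:26 PM UTC.
Add 6 hours and 28 minutes layover in Marrick → 3:54 AM UTC (Jan 21).
Add 9 hours and 55 minutes leg 3 → 1:49 PM UTC.
Kestrel Bay is UTC+12:45, so local arrival = 1:49 PM + 12:45 = 2:34 AM on Jan 22.

2:34 AM on January 22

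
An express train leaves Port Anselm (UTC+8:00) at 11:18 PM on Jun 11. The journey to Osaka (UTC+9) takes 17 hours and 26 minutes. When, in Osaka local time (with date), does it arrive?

Convert departure to UTC: 11:18 PM − 8:00 = 3:18 PM UTC on Jun 11.
Add 17 hours and 26 minutes travel time → 8:44 AM UTC (Jun 12).
Osaka is UTC+9:00, so local arrival = 8:44 AM + 9:00 = 5:44 PM on Jun 12.

5:44 PM on June 12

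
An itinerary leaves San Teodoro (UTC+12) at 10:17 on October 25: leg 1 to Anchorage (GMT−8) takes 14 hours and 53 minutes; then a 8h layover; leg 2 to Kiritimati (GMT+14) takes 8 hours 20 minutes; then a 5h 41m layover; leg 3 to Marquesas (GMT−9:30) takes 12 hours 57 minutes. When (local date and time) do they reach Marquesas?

Convert departure to UTC: 10:17 − 12:00 = 22:17 UTC on Oct 24.
Add 14 hours 53 minutes leg 1 → 13:10 UTC (Oct 25).
Add 8 hours layover in Anchorage → 21:10 UTC.
Add 8 hours 20 minutes leg 2 → 05:30 UTC (Oct 26).
Add 5 hours 41 minutes layover in Kiritimati → 11:11 UTC.
Add 12 hours 57 minutes leg 3 → 00:08 UTC (Oct 27).
Marquesas is UTC−9:30, so local arrival = 00:08 − 9:30 = 14:38 on Oct 26.

14:38 on Oct 26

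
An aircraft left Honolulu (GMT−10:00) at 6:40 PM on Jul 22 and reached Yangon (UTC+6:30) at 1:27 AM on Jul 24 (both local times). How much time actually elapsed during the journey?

14 hours 17 minutes

Departure in UTC: 6:40 PM + 10:00 = 4:40 AM on Jul 23.
Arrival in UTC: 1:27 AM − 6:30 = 6:57 PM on Jul 23.
Elapsed = 6:57 PM − 4:40 AM = 14 hours 17 minutes.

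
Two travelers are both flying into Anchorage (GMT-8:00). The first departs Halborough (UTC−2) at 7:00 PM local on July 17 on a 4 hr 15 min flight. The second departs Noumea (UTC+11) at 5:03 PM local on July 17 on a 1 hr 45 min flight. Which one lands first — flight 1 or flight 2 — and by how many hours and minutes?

the second, by 17 hours 27 minutes

Flight 1 in UTC: 7:00 PM + 2:00 = 9:00 PM on Jul 17.
+4 hours 15 minutes → arrive 1:15 AM UTC on Jul 18.
Flight 2 in UTC: 5:03 PM − 11:00 = 6:03 AM on Jul 17.
+1 hour and 45 minutes → arrive 7:48 AM UTC on Jul 17.
Flight 2 lands earlier by 17 hours 27 minutes.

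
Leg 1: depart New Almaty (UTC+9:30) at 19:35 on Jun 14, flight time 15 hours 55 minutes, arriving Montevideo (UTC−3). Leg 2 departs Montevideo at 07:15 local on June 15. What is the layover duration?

8 hours 15 minutes

Convert departure to UTC: 19:35 − 9:30 = 10:05 UTC on Jun 14.
Add 15 hours and 55 minutes flight time → 02:00 UTC (Jun 15).
Montevideo is UTC−3:00, so local arrival = 02:00 − 3:00 = 23:00 on Jun 14.
Layover = 07:15 − 23:00 (+1 day) = 8 hours 15 minutes.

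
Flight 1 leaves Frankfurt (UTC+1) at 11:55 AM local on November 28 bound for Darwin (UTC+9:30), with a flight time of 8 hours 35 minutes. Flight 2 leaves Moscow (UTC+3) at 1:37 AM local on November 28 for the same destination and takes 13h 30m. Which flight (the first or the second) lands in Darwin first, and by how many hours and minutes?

Flight 1 in UTC: 11:55 AM − 1:00 = 10:55 AM on Nov 28.
+8 hours and 35 minutes → arrive 7:30 PM UTC on Nov 28.
Flight 2 in UTC: 1:37 AM − 3:00 = 10:37 PM on Nov 27.
+13 hours 30 minutes → arrive 12:07 PM UTC on Nov 28.
Flight 2 lands earlier by 7 hours 23 minutes.

the second, by 7 hours 23 minutes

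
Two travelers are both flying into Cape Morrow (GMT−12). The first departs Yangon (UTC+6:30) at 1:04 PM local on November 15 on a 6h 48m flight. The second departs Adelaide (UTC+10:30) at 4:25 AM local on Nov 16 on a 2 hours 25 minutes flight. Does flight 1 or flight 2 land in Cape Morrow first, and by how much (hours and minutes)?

Flight 1 in UTC: 1:04 PM − 6:30 = 6:34 AM on Nov 15.
+6 hours and 48 minutes → arrive 1:22 PM UTC on Nov 15.
Flight 2 in UTC: 4:25 AM − 10:30 = 5:55 PM on Nov 15.
+2 hours 25 minutes → arrive 8:20 PM UTC on Nov 15.
Flight 1 lands earlier by 6 hours 58 minutes.

the first, by 6 hours 58 minutes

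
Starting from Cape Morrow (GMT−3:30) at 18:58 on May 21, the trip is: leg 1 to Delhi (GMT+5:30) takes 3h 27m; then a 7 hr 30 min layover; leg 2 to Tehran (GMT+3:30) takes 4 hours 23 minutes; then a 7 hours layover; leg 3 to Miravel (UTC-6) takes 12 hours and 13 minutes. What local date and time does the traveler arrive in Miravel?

03:01 on May 23

Convert departure to UTC: 18:58 + 3:30 = 22:28 UTC on May 21.
Add 3 hours 27 minutes leg 1 → 01:55 UTC (May 22).
Add 7 hours and 30 minutes layover in Delhi → 09:25 UTC.
Add 4 hours 23 minutes leg 2 → 13:48 UTC.
Add 7 hours layover in Tehran → 20:48 UTC.
Add 12 hours 13 minutes leg 3 → 09:01 UTC (May 23).
Miravel is UTC−6:00, so local arrival = 09:01 − 6:00 = 03:01 on May 23.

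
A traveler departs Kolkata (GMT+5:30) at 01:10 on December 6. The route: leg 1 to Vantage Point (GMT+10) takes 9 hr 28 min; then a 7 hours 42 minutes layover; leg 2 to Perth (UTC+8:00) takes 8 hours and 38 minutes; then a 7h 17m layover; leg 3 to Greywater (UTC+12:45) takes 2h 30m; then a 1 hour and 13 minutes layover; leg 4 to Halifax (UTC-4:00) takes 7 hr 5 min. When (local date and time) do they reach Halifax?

11:33 on Dec 7

Convert departure to UTC: 01:10 − 5:30 = 19:40 UTC on Dec 5.
Add 9 hours 28 minutes leg 1 → 05:08 UTC (Dec 6).
Add 7 hours and 42 minutes layover in Vantage Point → 12:50 UTC.
Add 8 hours and 38 minutes leg 2 → 21:28 UTC.
Add 7 hours 17 minutes layover in Perth → 04:45 UTC (Dec 7).
Add 2 hours 30 minutes leg 3 → 07:15 UTC.
Add 1 hour and 13 minutes layover in Greywater → 08:28 UTC.
Add 7 hours and 5 minutes leg 4 → 15:33 UTC.
Halifax is UTC−4:00, so local arrival = 15:33 − 4:00 = 11:33 on Dec 7.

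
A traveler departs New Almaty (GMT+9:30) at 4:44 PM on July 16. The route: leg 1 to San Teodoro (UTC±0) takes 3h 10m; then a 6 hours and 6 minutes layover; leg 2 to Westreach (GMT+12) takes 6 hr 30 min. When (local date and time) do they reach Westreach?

11:00 AM on July 17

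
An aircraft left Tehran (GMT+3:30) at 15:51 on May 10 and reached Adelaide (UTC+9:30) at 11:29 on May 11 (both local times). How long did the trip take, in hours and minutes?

Departure in UTC: 15:51 − 3:30 = 12:21 on May 10.
Arrival in UTC: 11:29 − 9:30 = 01:59 on May 11.
Elapsed = 01:59 − 12:21 (+1 day) = 13 hours 38 minutes.

13 hours 38 minutes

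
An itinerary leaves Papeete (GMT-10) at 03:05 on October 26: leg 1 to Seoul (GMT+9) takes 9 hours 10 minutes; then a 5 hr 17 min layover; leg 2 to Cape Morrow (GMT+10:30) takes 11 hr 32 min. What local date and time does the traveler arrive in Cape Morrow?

Convert departure to UTC: 03:05 + 10:00 = 13:05 UTC on Oct 26.
Add 9 hours 10 minutes leg 1 → 22:15 UTC.
Add 5 hours 17 minutes layover in Seoul → 03:32 UTC (Oct 27).
Add 11 hours and 32 minutes leg 2 → 15:04 UTC.
Cape Morrow is UTC+10:30, so local arrival = 15:04 + 10:30 = 01:34 on Oct 28.

01:34 on October 28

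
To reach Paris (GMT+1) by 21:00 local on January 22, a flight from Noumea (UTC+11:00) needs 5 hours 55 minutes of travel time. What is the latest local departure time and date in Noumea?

01:05 on January 23

Target arrival in UTC: 21:00 − 1:00 = 20:00 on Jan 22.
Subtract 5 hours and 55 minutes → departure 14:05 UTC on Jan 22.
Noumea is UTC+11:00: 14:05 + 11:00 = 01:05 on Jan 23.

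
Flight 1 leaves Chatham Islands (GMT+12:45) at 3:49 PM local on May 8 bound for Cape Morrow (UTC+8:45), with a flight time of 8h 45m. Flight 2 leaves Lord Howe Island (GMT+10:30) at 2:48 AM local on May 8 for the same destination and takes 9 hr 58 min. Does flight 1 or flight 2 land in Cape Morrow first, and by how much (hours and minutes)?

the second, by 9 hours 33 minutes

Flight 1 in UTC: 3:49 PM − 12:45 = 3:04 AM on May 8.
+8 hours 45 minutes → arrive 11:49 AM UTC on May 8.
Flight 2 in UTC: 2:48 AM − 10:30 = 4:18 PM on May 7.
+9 hours 58 minutes → arrive 2:16 AM UTC on May 8.
Flight 2 lands earlier by 9 hours 33 minutes.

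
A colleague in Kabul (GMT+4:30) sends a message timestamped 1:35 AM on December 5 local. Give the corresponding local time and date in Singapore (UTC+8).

5:05 AM on December 5

In UTC: 1:35 AM − 4:30 = 9:05 PM on Dec 4.
Singapore is UTC+8:00: 9:05 PM + 8:00 = 5:05 AM on Dec 5.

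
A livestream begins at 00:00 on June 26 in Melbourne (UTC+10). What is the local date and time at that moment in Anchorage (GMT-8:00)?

06:00 on June 25

In UTC: 00:00 − 10:00 = 14:00 on Jun 25.
Anchorage is UTC−8:00: 14:00 − 8:00 = 06:00 on Jun 25.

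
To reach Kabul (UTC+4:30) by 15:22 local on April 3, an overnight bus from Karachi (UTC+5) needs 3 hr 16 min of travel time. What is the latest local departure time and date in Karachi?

12:36 on Apr 3

Target arrival in UTC: 15:22 − 4:30 = 10:52 on Apr 3.
Subtract 3 hours 16 minutes → departure 07:36 UTC on Apr 3.
Karachi is UTC+5:00: 07:36 + 5:00 = 12:36 on Apr 3.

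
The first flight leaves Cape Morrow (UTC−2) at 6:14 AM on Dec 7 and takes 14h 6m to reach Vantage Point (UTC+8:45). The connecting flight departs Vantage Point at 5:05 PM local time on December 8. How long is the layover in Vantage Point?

10 hours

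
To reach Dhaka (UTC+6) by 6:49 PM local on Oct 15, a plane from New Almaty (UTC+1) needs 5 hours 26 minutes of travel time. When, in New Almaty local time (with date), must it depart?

Target arrival in UTC: 6:49 PM − 6:00 = 12:49 PM on Oct 15.
Subtract 5 hours 26 minutes → departure 7:23 AM UTC on Oct 15.
New Almaty is UTC+1:00: 7:23 AM + 1:00 = 8:23 AM on Oct 15.

8:23 AM on October 15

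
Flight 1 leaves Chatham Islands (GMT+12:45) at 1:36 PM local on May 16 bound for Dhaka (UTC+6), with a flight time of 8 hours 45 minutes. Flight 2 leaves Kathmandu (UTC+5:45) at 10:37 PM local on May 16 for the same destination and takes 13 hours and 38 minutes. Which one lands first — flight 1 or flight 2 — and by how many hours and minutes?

the first, by 20 hours 54 minutes

Flight 1 in UTC: 1:36 PM − 12:45 = 12:51 AM on May 16.
+8 hours 45 minutes → arrive 9:36 AM UTC on May 16.
Flight 2 in UTC: 10:37 PM − 5:45 = 4:52 PM on May 16.
+13 hours 38 minutes → arrive 6:30 AM UTC on May 17.
Flight 1 lands earlier by 20 hours 54 minutes.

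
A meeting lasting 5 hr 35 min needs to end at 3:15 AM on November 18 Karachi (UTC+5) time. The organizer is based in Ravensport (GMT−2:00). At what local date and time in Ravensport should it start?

2:40 PM on Nov 17

Target end time in UTC: 3:15 AM − 5:00 = 10:15 PM on Nov 17.
Subtract 5 hours 35 minutes → start 4:40 PM UTC on Nov 17.
Ravensport is UTC−2:00: 4:40 PM − 2:00 = 2:40 PM on Nov 17.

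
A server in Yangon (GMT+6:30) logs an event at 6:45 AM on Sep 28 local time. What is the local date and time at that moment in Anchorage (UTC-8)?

In UTC: 6:45 AM − 6:30 = 12:15 AM on Sep 28.
Anchorage is UTC−8:00: 12:15 AM − 8:00 = 4:15 PM on Sep 27.

4:15 PM on September 27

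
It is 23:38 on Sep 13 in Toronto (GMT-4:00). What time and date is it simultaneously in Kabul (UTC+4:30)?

08:08 on September 14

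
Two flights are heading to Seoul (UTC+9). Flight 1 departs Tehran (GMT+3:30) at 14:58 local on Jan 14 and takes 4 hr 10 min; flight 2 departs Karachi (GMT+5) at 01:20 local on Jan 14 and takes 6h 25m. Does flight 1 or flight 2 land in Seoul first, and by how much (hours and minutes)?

Flight 1 in UTC: 14:58 − 3:30 = 11:28 on Jan 14.
+4 hours 10 minutes → arrive 15:38 UTC on Jan 14.
Flight 2 in UTC: 01:20 − 5:00 = 20:20 on Jan 13.
+6 hours 25 minutes → arrive 02:45 UTC on Jan 14.
Flight 2 lands earlier by 12 hours 53 minutes.

the second, by 12 hours 53 minutes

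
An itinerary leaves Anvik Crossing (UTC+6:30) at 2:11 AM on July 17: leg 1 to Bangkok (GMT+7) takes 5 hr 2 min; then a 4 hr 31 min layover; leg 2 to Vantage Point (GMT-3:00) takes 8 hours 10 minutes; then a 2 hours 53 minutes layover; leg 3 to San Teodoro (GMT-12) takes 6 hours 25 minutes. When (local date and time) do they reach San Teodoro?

10:42 AM on July 17

Convert departure to UTC: 2:11 AM − 6:30 = 7:41 PM UTC on Jul 16.
Add 5 hours and 2 minutes leg 1 → 12:43 AM UTC (Jul 17).
Add 4 hours and 31 minutes layover in Bangkok → 5:14 AM UTC.
Add 8 hours 10 minutes leg 2 → 1:24 PM UTC.
Add 2 hours and 53 minutes layover in Vantage Point → 4:17 PM UTC.
Add 6 hours 25 minutes leg 3 → 10:42 PM UTC.
San Teodoro is UTC−12:00, so local arrival = 10:42 PM − 12:00 = 10:42 AM on Jul 17.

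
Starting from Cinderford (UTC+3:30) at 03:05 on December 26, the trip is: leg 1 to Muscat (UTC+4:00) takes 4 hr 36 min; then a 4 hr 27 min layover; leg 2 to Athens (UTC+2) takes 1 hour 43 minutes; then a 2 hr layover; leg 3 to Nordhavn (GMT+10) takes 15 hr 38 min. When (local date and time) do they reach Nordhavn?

13:59 on Dec 27

Convert departure to UTC: 03:05 − 3:30 = 23:35 UTC on Dec 25.
Add 4 hours and 36 minutes leg 1 → 04:11 UTC (Dec 26).
Add 4 hours 27 minutes layover in Muscat → 08:38 UTC.
Add 1 hour and 43 minutes leg 2 → 10:21 UTC.
Add 2 hours layover in Athens → 12:21 UTC.
Add 15 hours 38 minutes leg 3 → 03:59 UTC (Dec 27).
Nordhavn is UTC+10:00, so local arrival = 03:59 + 10:00 = 13:59 on Dec 27.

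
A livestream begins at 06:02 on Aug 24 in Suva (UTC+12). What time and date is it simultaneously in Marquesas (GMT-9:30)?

Marquesas is 21:30 behind Suva.
Shift by the zone difference: 06:02 − 21:30 = 08:32 on Aug 23 in Marquesas.

08:32 on Aug 23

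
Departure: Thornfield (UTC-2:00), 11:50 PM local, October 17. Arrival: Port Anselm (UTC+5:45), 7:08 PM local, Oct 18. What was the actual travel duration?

Departure in UTC: 11:50 PM + 2:00 = 1:50 AM on Oct 18.
Arrival in UTC: 7:08 PM − 5:45 = 1:23 PM on Oct 18.
Elapsed = 1:23 PM − 1:50 AM = 11 hours 33 minutes.

11 hours 33 minutes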